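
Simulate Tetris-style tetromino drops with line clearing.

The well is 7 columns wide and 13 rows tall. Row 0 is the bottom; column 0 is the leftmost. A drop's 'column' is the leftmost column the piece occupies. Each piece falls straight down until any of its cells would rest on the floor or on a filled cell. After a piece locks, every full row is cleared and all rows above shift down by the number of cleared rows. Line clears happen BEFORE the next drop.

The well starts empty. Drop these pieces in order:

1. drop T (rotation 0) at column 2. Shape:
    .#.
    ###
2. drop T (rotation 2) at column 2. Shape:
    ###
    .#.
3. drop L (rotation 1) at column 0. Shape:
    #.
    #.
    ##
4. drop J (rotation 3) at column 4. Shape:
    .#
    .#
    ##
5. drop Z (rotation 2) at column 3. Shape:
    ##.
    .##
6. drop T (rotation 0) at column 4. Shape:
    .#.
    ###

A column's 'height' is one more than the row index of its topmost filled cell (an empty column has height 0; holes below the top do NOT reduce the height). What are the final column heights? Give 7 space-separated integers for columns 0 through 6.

Answer: 3 1 4 9 10 11 10

Derivation:
Drop 1: T rot0 at col 2 lands with bottom-row=0; cleared 0 line(s) (total 0); column heights now [0 0 1 2 1 0 0], max=2
Drop 2: T rot2 at col 2 lands with bottom-row=2; cleared 0 line(s) (total 0); column heights now [0 0 4 4 4 0 0], max=4
Drop 3: L rot1 at col 0 lands with bottom-row=0; cleared 0 line(s) (total 0); column heights now [3 1 4 4 4 0 0], max=4
Drop 4: J rot3 at col 4 lands with bottom-row=4; cleared 0 line(s) (total 0); column heights now [3 1 4 4 5 7 0], max=7
Drop 5: Z rot2 at col 3 lands with bottom-row=7; cleared 0 line(s) (total 0); column heights now [3 1 4 9 9 8 0], max=9
Drop 6: T rot0 at col 4 lands with bottom-row=9; cleared 0 line(s) (total 0); column heights now [3 1 4 9 10 11 10], max=11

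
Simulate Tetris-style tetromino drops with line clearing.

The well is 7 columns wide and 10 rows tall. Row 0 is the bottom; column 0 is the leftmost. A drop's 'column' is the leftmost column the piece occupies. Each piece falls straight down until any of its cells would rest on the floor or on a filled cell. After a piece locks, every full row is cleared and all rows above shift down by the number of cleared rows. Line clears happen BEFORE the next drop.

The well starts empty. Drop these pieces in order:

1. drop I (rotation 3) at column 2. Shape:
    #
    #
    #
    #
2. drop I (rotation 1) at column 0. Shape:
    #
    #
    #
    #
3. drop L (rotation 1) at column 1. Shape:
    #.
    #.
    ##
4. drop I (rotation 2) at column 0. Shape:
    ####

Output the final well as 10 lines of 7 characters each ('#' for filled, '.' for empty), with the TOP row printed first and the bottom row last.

Answer: .......
.......
####...
.#.....
.#.....
.##....
#.#....
#.#....
#.#....
#.#....

Derivation:
Drop 1: I rot3 at col 2 lands with bottom-row=0; cleared 0 line(s) (total 0); column heights now [0 0 4 0 0 0 0], max=4
Drop 2: I rot1 at col 0 lands with bottom-row=0; cleared 0 line(s) (total 0); column heights now [4 0 4 0 0 0 0], max=4
Drop 3: L rot1 at col 1 lands with bottom-row=4; cleared 0 line(s) (total 0); column heights now [4 7 5 0 0 0 0], max=7
Drop 4: I rot2 at col 0 lands with bottom-row=7; cleared 0 line(s) (total 0); column heights now [8 8 8 8 0 0 0], max=8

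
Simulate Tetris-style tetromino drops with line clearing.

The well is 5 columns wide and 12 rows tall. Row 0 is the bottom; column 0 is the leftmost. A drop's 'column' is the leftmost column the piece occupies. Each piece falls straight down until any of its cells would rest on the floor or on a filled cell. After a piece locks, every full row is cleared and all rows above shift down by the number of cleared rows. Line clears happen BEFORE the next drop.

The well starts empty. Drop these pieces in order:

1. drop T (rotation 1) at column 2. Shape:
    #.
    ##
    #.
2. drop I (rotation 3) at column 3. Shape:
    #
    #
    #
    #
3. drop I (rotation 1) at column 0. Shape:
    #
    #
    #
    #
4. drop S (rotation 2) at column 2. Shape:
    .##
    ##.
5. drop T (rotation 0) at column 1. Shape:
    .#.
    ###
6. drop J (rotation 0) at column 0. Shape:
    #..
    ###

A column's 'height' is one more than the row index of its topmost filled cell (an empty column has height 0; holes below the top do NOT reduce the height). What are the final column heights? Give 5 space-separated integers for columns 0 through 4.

Drop 1: T rot1 at col 2 lands with bottom-row=0; cleared 0 line(s) (total 0); column heights now [0 0 3 2 0], max=3
Drop 2: I rot3 at col 3 lands with bottom-row=2; cleared 0 line(s) (total 0); column heights now [0 0 3 6 0], max=6
Drop 3: I rot1 at col 0 lands with bottom-row=0; cleared 0 line(s) (total 0); column heights now [4 0 3 6 0], max=6
Drop 4: S rot2 at col 2 lands with bottom-row=6; cleared 0 line(s) (total 0); column heights now [4 0 7 8 8], max=8
Drop 5: T rot0 at col 1 lands with bottom-row=8; cleared 0 line(s) (total 0); column heights now [4 9 10 9 8], max=10
Drop 6: J rot0 at col 0 lands with bottom-row=10; cleared 0 line(s) (total 0); column heights now [12 11 11 9 8], max=12

Answer: 12 11 11 9 8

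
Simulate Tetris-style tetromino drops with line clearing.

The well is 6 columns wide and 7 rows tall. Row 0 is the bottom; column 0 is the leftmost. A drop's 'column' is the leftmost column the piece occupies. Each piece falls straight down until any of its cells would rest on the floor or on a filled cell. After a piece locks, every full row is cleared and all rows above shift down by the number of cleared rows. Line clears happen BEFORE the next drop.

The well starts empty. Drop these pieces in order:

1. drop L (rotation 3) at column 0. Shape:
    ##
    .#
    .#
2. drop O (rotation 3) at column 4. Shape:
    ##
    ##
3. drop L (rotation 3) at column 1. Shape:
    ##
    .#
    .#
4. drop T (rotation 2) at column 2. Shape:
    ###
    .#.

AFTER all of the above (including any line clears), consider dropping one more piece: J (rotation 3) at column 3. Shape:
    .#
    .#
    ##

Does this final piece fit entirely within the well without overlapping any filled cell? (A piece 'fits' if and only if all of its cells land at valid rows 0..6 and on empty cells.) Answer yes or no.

Drop 1: L rot3 at col 0 lands with bottom-row=0; cleared 0 line(s) (total 0); column heights now [3 3 0 0 0 0], max=3
Drop 2: O rot3 at col 4 lands with bottom-row=0; cleared 0 line(s) (total 0); column heights now [3 3 0 0 2 2], max=3
Drop 3: L rot3 at col 1 lands with bottom-row=1; cleared 0 line(s) (total 0); column heights now [3 4 4 0 2 2], max=4
Drop 4: T rot2 at col 2 lands with bottom-row=3; cleared 0 line(s) (total 0); column heights now [3 4 5 5 5 2], max=5
Test piece J rot3 at col 3 (width 2): heights before test = [3 4 5 5 5 2]; fits = False

Answer: no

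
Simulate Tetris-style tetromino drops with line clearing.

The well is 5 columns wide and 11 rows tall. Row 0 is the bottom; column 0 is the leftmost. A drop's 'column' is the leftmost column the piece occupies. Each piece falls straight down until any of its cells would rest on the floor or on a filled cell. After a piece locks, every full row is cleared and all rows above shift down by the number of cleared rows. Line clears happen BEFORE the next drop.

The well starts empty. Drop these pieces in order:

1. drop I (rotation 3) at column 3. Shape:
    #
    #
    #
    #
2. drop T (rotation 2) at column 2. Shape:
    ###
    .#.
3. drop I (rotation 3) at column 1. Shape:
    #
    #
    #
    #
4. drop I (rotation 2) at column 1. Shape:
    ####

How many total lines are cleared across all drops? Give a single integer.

Drop 1: I rot3 at col 3 lands with bottom-row=0; cleared 0 line(s) (total 0); column heights now [0 0 0 4 0], max=4
Drop 2: T rot2 at col 2 lands with bottom-row=4; cleared 0 line(s) (total 0); column heights now [0 0 6 6 6], max=6
Drop 3: I rot3 at col 1 lands with bottom-row=0; cleared 0 line(s) (total 0); column heights now [0 4 6 6 6], max=6
Drop 4: I rot2 at col 1 lands with bottom-row=6; cleared 0 line(s) (total 0); column heights now [0 7 7 7 7], max=7

Answer: 0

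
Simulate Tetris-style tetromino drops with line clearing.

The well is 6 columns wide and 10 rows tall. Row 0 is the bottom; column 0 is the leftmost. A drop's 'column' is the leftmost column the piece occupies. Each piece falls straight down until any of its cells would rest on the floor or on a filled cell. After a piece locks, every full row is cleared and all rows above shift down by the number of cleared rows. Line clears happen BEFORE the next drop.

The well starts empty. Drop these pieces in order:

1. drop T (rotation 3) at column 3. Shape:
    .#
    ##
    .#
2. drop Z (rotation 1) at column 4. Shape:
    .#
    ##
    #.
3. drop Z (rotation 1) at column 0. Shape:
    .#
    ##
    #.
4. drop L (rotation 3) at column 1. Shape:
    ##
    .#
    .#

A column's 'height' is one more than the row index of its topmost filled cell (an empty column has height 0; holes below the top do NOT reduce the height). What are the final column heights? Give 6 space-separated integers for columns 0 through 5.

Answer: 2 4 4 2 5 6

Derivation:
Drop 1: T rot3 at col 3 lands with bottom-row=0; cleared 0 line(s) (total 0); column heights now [0 0 0 2 3 0], max=3
Drop 2: Z rot1 at col 4 lands with bottom-row=3; cleared 0 line(s) (total 0); column heights now [0 0 0 2 5 6], max=6
Drop 3: Z rot1 at col 0 lands with bottom-row=0; cleared 0 line(s) (total 0); column heights now [2 3 0 2 5 6], max=6
Drop 4: L rot3 at col 1 lands with bottom-row=1; cleared 0 line(s) (total 0); column heights now [2 4 4 2 5 6], max=6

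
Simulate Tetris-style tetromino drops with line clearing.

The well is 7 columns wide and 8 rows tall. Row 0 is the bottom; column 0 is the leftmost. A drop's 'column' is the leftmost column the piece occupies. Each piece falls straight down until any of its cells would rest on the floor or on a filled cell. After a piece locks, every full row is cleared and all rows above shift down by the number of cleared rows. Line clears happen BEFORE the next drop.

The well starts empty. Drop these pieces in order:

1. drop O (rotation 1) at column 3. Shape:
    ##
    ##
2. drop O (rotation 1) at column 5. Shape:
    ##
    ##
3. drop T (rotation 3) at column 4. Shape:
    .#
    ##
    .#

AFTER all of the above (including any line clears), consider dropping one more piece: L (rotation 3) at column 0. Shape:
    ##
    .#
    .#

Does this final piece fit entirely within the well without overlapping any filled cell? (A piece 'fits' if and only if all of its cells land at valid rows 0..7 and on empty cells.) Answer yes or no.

Answer: yes

Derivation:
Drop 1: O rot1 at col 3 lands with bottom-row=0; cleared 0 line(s) (total 0); column heights now [0 0 0 2 2 0 0], max=2
Drop 2: O rot1 at col 5 lands with bottom-row=0; cleared 0 line(s) (total 0); column heights now [0 0 0 2 2 2 2], max=2
Drop 3: T rot3 at col 4 lands with bottom-row=2; cleared 0 line(s) (total 0); column heights now [0 0 0 2 4 5 2], max=5
Test piece L rot3 at col 0 (width 2): heights before test = [0 0 0 2 4 5 2]; fits = True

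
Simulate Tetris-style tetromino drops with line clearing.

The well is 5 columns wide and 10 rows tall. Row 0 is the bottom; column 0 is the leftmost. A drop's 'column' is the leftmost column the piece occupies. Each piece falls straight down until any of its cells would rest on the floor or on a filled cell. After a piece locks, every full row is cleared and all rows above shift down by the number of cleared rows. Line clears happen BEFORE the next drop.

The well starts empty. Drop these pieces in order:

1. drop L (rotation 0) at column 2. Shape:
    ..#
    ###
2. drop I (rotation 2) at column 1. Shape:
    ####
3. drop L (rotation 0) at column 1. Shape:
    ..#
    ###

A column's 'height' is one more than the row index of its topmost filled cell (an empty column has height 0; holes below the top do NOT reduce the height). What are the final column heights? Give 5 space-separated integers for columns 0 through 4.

Drop 1: L rot0 at col 2 lands with bottom-row=0; cleared 0 line(s) (total 0); column heights now [0 0 1 1 2], max=2
Drop 2: I rot2 at col 1 lands with bottom-row=2; cleared 0 line(s) (total 0); column heights now [0 3 3 3 3], max=3
Drop 3: L rot0 at col 1 lands with bottom-row=3; cleared 0 line(s) (total 0); column heights now [0 4 4 5 3], max=5

Answer: 0 4 4 5 3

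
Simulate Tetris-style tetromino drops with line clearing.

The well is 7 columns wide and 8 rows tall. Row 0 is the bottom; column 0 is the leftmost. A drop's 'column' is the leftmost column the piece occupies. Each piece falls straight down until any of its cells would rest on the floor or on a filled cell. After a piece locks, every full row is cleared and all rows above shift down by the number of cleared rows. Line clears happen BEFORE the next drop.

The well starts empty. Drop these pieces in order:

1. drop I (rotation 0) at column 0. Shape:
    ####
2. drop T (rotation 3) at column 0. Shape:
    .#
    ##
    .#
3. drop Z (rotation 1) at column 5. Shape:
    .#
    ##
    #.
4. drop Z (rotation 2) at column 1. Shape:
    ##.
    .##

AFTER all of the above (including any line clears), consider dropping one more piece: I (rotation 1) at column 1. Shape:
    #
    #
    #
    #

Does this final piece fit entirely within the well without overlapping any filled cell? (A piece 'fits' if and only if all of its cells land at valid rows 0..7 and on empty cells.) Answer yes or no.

Answer: no

Derivation:
Drop 1: I rot0 at col 0 lands with bottom-row=0; cleared 0 line(s) (total 0); column heights now [1 1 1 1 0 0 0], max=1
Drop 2: T rot3 at col 0 lands with bottom-row=1; cleared 0 line(s) (total 0); column heights now [3 4 1 1 0 0 0], max=4
Drop 3: Z rot1 at col 5 lands with bottom-row=0; cleared 0 line(s) (total 0); column heights now [3 4 1 1 0 2 3], max=4
Drop 4: Z rot2 at col 1 lands with bottom-row=3; cleared 0 line(s) (total 0); column heights now [3 5 5 4 0 2 3], max=5
Test piece I rot1 at col 1 (width 1): heights before test = [3 5 5 4 0 2 3]; fits = False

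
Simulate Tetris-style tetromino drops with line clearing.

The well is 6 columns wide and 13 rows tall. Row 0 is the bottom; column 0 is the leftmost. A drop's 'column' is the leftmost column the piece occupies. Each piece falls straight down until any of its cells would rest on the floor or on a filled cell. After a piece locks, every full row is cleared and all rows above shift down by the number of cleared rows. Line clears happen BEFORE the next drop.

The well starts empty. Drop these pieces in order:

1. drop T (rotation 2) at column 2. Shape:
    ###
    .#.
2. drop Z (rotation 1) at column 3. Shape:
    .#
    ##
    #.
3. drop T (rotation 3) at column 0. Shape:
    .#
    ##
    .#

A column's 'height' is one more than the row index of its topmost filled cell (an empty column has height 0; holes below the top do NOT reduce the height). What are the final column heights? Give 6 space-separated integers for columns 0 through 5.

Answer: 2 3 2 4 5 0

Derivation:
Drop 1: T rot2 at col 2 lands with bottom-row=0; cleared 0 line(s) (total 0); column heights now [0 0 2 2 2 0], max=2
Drop 2: Z rot1 at col 3 lands with bottom-row=2; cleared 0 line(s) (total 0); column heights now [0 0 2 4 5 0], max=5
Drop 3: T rot3 at col 0 lands with bottom-row=0; cleared 0 line(s) (total 0); column heights now [2 3 2 4 5 0], max=5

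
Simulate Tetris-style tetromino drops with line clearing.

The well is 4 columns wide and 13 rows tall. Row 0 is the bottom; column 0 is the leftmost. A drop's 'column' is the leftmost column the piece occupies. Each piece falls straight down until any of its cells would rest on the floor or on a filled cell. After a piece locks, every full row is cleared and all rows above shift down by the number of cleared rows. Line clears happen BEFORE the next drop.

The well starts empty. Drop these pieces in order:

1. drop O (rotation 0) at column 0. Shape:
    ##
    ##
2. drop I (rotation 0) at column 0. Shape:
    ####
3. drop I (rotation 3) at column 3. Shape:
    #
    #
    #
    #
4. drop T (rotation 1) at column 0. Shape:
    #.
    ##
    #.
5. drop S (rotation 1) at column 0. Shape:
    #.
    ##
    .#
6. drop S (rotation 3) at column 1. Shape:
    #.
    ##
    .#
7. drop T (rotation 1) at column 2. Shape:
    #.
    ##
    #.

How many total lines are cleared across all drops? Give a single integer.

Answer: 1

Derivation:
Drop 1: O rot0 at col 0 lands with bottom-row=0; cleared 0 line(s) (total 0); column heights now [2 2 0 0], max=2
Drop 2: I rot0 at col 0 lands with bottom-row=2; cleared 1 line(s) (total 1); column heights now [2 2 0 0], max=2
Drop 3: I rot3 at col 3 lands with bottom-row=0; cleared 0 line(s) (total 1); column heights now [2 2 0 4], max=4
Drop 4: T rot1 at col 0 lands with bottom-row=2; cleared 0 line(s) (total 1); column heights now [5 4 0 4], max=5
Drop 5: S rot1 at col 0 lands with bottom-row=4; cleared 0 line(s) (total 1); column heights now [7 6 0 4], max=7
Drop 6: S rot3 at col 1 lands with bottom-row=5; cleared 0 line(s) (total 1); column heights now [7 8 7 4], max=8
Drop 7: T rot1 at col 2 lands with bottom-row=7; cleared 0 line(s) (total 1); column heights now [7 8 10 9], max=10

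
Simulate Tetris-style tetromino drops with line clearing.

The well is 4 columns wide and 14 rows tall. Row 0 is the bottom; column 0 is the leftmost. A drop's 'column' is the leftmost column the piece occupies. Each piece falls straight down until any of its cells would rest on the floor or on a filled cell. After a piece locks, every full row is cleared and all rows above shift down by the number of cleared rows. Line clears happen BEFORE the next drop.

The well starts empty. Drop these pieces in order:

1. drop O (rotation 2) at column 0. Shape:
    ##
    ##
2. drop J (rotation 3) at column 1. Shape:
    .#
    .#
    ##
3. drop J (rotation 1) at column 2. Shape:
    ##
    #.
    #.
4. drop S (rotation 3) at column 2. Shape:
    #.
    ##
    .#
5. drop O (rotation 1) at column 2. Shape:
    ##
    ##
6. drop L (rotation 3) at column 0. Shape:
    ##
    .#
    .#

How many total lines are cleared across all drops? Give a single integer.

Answer: 0

Derivation:
Drop 1: O rot2 at col 0 lands with bottom-row=0; cleared 0 line(s) (total 0); column heights now [2 2 0 0], max=2
Drop 2: J rot3 at col 1 lands with bottom-row=2; cleared 0 line(s) (total 0); column heights now [2 3 5 0], max=5
Drop 3: J rot1 at col 2 lands with bottom-row=5; cleared 0 line(s) (total 0); column heights now [2 3 8 8], max=8
Drop 4: S rot3 at col 2 lands with bottom-row=8; cleared 0 line(s) (total 0); column heights now [2 3 11 10], max=11
Drop 5: O rot1 at col 2 lands with bottom-row=11; cleared 0 line(s) (total 0); column heights now [2 3 13 13], max=13
Drop 6: L rot3 at col 0 lands with bottom-row=3; cleared 0 line(s) (total 0); column heights now [6 6 13 13], max=13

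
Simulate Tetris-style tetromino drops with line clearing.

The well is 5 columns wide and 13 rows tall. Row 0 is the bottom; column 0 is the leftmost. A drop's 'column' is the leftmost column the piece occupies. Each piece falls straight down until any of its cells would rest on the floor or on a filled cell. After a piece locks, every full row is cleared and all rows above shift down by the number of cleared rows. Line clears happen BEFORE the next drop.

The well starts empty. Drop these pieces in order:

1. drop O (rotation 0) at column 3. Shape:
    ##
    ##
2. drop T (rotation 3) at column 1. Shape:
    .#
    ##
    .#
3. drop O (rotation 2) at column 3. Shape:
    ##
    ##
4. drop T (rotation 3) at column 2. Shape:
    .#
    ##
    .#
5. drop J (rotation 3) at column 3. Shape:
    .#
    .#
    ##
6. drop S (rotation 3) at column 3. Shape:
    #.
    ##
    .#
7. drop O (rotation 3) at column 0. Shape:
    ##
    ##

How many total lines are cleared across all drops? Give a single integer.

Drop 1: O rot0 at col 3 lands with bottom-row=0; cleared 0 line(s) (total 0); column heights now [0 0 0 2 2], max=2
Drop 2: T rot3 at col 1 lands with bottom-row=0; cleared 0 line(s) (total 0); column heights now [0 2 3 2 2], max=3
Drop 3: O rot2 at col 3 lands with bottom-row=2; cleared 0 line(s) (total 0); column heights now [0 2 3 4 4], max=4
Drop 4: T rot3 at col 2 lands with bottom-row=4; cleared 0 line(s) (total 0); column heights now [0 2 6 7 4], max=7
Drop 5: J rot3 at col 3 lands with bottom-row=7; cleared 0 line(s) (total 0); column heights now [0 2 6 8 10], max=10
Drop 6: S rot3 at col 3 lands with bottom-row=10; cleared 0 line(s) (total 0); column heights now [0 2 6 13 12], max=13
Drop 7: O rot3 at col 0 lands with bottom-row=2; cleared 1 line(s) (total 1); column heights now [3 3 5 12 11], max=12

Answer: 1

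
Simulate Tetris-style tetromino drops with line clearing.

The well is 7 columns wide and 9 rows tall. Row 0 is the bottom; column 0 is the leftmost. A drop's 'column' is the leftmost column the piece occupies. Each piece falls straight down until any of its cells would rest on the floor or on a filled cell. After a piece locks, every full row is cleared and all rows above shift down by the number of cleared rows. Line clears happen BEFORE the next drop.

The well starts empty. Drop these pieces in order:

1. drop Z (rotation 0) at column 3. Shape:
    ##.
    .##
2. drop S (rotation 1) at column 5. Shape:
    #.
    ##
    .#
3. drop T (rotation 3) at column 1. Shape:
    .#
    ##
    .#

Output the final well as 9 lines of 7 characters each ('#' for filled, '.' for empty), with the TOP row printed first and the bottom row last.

Drop 1: Z rot0 at col 3 lands with bottom-row=0; cleared 0 line(s) (total 0); column heights now [0 0 0 2 2 1 0], max=2
Drop 2: S rot1 at col 5 lands with bottom-row=0; cleared 0 line(s) (total 0); column heights now [0 0 0 2 2 3 2], max=3
Drop 3: T rot3 at col 1 lands with bottom-row=0; cleared 0 line(s) (total 0); column heights now [0 2 3 2 2 3 2], max=3

Answer: .......
.......
.......
.......
.......
.......
..#..#.
.######
..#.###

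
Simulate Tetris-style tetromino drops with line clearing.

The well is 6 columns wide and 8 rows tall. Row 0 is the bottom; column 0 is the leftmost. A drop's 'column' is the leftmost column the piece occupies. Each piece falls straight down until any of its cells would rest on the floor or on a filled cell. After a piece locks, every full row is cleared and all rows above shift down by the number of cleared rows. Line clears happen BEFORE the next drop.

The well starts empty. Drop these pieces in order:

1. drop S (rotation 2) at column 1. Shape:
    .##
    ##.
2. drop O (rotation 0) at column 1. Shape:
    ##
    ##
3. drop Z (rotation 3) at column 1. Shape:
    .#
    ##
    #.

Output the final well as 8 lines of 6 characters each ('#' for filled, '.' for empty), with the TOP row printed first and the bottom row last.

Answer: ......
..#...
.##...
.#....
.##...
.##...
..##..
.##...

Derivation:
Drop 1: S rot2 at col 1 lands with bottom-row=0; cleared 0 line(s) (total 0); column heights now [0 1 2 2 0 0], max=2
Drop 2: O rot0 at col 1 lands with bottom-row=2; cleared 0 line(s) (total 0); column heights now [0 4 4 2 0 0], max=4
Drop 3: Z rot3 at col 1 lands with bottom-row=4; cleared 0 line(s) (total 0); column heights now [0 6 7 2 0 0], max=7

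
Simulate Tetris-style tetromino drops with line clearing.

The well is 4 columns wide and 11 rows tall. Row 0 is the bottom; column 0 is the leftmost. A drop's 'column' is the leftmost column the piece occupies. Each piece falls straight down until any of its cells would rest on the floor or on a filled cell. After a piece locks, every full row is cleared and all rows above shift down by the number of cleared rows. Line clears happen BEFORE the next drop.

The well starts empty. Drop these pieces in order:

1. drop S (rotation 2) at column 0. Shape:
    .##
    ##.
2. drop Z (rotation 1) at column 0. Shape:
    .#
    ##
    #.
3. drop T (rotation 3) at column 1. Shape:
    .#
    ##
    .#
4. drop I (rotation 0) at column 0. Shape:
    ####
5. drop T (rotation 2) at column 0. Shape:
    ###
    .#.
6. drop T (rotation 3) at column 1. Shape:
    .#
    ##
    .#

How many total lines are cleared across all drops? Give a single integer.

Drop 1: S rot2 at col 0 lands with bottom-row=0; cleared 0 line(s) (total 0); column heights now [1 2 2 0], max=2
Drop 2: Z rot1 at col 0 lands with bottom-row=1; cleared 0 line(s) (total 0); column heights now [3 4 2 0], max=4
Drop 3: T rot3 at col 1 lands with bottom-row=3; cleared 0 line(s) (total 0); column heights now [3 5 6 0], max=6
Drop 4: I rot0 at col 0 lands with bottom-row=6; cleared 1 line(s) (total 1); column heights now [3 5 6 0], max=6
Drop 5: T rot2 at col 0 lands with bottom-row=5; cleared 0 line(s) (total 1); column heights now [7 7 7 0], max=7
Drop 6: T rot3 at col 1 lands with bottom-row=7; cleared 0 line(s) (total 1); column heights now [7 9 10 0], max=10

Answer: 1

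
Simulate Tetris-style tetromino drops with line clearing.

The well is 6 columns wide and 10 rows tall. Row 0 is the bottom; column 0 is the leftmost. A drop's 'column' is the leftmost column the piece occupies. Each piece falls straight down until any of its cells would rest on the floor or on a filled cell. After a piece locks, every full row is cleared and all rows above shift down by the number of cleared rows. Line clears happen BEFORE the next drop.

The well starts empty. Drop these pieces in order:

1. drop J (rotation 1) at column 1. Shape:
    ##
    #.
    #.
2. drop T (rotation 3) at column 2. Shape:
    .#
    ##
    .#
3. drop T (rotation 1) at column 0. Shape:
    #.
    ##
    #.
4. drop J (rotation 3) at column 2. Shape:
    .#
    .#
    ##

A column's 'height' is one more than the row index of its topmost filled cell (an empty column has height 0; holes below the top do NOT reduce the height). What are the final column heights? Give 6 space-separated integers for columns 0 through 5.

Drop 1: J rot1 at col 1 lands with bottom-row=0; cleared 0 line(s) (total 0); column heights now [0 3 3 0 0 0], max=3
Drop 2: T rot3 at col 2 lands with bottom-row=2; cleared 0 line(s) (total 0); column heights now [0 3 4 5 0 0], max=5
Drop 3: T rot1 at col 0 lands with bottom-row=2; cleared 0 line(s) (total 0); column heights now [5 4 4 5 0 0], max=5
Drop 4: J rot3 at col 2 lands with bottom-row=5; cleared 0 line(s) (total 0); column heights now [5 4 6 8 0 0], max=8

Answer: 5 4 6 8 0 0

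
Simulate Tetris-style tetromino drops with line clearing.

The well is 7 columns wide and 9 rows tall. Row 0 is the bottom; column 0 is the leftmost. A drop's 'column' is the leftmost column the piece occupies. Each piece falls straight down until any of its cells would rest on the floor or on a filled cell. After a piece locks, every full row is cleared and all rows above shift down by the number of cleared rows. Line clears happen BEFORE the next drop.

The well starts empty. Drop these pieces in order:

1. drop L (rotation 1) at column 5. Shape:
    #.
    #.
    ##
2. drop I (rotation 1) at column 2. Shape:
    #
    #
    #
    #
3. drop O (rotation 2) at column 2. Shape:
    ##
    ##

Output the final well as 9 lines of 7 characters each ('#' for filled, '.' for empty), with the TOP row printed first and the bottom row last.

Answer: .......
.......
.......
..##...
..##...
..#....
..#..#.
..#..#.
..#..##

Derivation:
Drop 1: L rot1 at col 5 lands with bottom-row=0; cleared 0 line(s) (total 0); column heights now [0 0 0 0 0 3 1], max=3
Drop 2: I rot1 at col 2 lands with bottom-row=0; cleared 0 line(s) (total 0); column heights now [0 0 4 0 0 3 1], max=4
Drop 3: O rot2 at col 2 lands with bottom-row=4; cleared 0 line(s) (total 0); column heights now [0 0 6 6 0 3 1], max=6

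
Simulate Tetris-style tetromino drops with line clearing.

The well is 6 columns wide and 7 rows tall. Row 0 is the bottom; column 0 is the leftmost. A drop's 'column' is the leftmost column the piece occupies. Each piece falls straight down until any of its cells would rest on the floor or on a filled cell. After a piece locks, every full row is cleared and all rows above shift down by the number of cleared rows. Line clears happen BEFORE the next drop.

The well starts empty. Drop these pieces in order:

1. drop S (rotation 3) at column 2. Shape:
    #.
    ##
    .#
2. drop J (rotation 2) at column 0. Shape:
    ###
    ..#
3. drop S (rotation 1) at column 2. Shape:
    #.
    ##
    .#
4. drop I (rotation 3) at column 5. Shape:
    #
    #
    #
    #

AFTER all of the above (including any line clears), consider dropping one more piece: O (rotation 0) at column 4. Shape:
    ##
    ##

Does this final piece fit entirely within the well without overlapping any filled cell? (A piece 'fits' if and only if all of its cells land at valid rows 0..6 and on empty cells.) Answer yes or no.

Drop 1: S rot3 at col 2 lands with bottom-row=0; cleared 0 line(s) (total 0); column heights now [0 0 3 2 0 0], max=3
Drop 2: J rot2 at col 0 lands with bottom-row=3; cleared 0 line(s) (total 0); column heights now [5 5 5 2 0 0], max=5
Drop 3: S rot1 at col 2 lands with bottom-row=4; cleared 0 line(s) (total 0); column heights now [5 5 7 6 0 0], max=7
Drop 4: I rot3 at col 5 lands with bottom-row=0; cleared 0 line(s) (total 0); column heights now [5 5 7 6 0 4], max=7
Test piece O rot0 at col 4 (width 2): heights before test = [5 5 7 6 0 4]; fits = True

Answer: yes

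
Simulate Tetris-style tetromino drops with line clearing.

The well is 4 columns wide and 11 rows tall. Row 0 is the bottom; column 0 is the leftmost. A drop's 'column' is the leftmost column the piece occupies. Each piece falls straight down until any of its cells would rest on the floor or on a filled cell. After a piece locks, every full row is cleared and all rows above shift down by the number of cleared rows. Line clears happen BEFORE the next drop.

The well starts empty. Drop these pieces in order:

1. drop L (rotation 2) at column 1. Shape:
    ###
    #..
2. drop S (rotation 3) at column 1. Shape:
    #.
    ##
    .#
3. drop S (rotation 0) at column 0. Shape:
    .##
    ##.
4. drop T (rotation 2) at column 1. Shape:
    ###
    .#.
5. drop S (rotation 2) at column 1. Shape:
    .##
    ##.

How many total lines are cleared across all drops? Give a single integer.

Drop 1: L rot2 at col 1 lands with bottom-row=0; cleared 0 line(s) (total 0); column heights now [0 2 2 2], max=2
Drop 2: S rot3 at col 1 lands with bottom-row=2; cleared 0 line(s) (total 0); column heights now [0 5 4 2], max=5
Drop 3: S rot0 at col 0 lands with bottom-row=5; cleared 0 line(s) (total 0); column heights now [6 7 7 2], max=7
Drop 4: T rot2 at col 1 lands with bottom-row=7; cleared 0 line(s) (total 0); column heights now [6 9 9 9], max=9
Drop 5: S rot2 at col 1 lands with bottom-row=9; cleared 0 line(s) (total 0); column heights now [6 10 11 11], max=11

Answer: 0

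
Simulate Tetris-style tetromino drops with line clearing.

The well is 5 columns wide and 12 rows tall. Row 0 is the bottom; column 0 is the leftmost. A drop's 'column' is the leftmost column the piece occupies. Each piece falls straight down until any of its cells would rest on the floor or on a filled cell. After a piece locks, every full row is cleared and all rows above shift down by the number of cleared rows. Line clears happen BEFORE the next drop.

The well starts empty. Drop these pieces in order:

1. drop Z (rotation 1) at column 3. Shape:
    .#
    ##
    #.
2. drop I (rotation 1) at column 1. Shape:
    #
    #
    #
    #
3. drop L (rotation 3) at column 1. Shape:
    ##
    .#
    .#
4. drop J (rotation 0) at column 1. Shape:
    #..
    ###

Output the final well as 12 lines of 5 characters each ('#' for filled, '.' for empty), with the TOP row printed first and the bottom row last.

Answer: .....
.....
.....
.....
.....
.#...
.###.
.##..
.##..
.##.#
.#.##
.#.#.

Derivation:
Drop 1: Z rot1 at col 3 lands with bottom-row=0; cleared 0 line(s) (total 0); column heights now [0 0 0 2 3], max=3
Drop 2: I rot1 at col 1 lands with bottom-row=0; cleared 0 line(s) (total 0); column heights now [0 4 0 2 3], max=4
Drop 3: L rot3 at col 1 lands with bottom-row=2; cleared 0 line(s) (total 0); column heights now [0 5 5 2 3], max=5
Drop 4: J rot0 at col 1 lands with bottom-row=5; cleared 0 line(s) (total 0); column heights now [0 7 6 6 3], max=7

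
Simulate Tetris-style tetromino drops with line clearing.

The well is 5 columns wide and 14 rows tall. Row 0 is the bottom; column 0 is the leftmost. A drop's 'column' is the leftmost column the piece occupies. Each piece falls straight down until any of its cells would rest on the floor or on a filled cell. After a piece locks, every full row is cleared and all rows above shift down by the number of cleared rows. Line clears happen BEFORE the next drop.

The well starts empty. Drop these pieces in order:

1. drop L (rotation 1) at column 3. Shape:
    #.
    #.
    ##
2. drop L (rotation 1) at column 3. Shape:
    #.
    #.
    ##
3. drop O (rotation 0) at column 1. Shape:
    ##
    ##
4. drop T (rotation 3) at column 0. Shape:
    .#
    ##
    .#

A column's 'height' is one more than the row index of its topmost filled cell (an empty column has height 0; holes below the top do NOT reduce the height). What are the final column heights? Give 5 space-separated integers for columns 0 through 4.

Drop 1: L rot1 at col 3 lands with bottom-row=0; cleared 0 line(s) (total 0); column heights now [0 0 0 3 1], max=3
Drop 2: L rot1 at col 3 lands with bottom-row=3; cleared 0 line(s) (total 0); column heights now [0 0 0 6 4], max=6
Drop 3: O rot0 at col 1 lands with bottom-row=0; cleared 0 line(s) (total 0); column heights now [0 2 2 6 4], max=6
Drop 4: T rot3 at col 0 lands with bottom-row=2; cleared 0 line(s) (total 0); column heights now [4 5 2 6 4], max=6

Answer: 4 5 2 6 4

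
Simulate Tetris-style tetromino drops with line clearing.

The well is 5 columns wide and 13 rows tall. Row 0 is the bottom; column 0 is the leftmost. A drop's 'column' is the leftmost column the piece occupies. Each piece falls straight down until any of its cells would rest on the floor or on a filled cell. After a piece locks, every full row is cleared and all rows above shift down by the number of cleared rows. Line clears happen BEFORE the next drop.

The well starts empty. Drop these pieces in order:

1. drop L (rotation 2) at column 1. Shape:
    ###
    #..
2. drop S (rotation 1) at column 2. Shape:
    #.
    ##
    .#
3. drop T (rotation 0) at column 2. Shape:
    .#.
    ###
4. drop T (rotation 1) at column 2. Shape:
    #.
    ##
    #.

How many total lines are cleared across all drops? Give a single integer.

Drop 1: L rot2 at col 1 lands with bottom-row=0; cleared 0 line(s) (total 0); column heights now [0 2 2 2 0], max=2
Drop 2: S rot1 at col 2 lands with bottom-row=2; cleared 0 line(s) (total 0); column heights now [0 2 5 4 0], max=5
Drop 3: T rot0 at col 2 lands with bottom-row=5; cleared 0 line(s) (total 0); column heights now [0 2 6 7 6], max=7
Drop 4: T rot1 at col 2 lands with bottom-row=6; cleared 0 line(s) (total 0); column heights now [0 2 9 8 6], max=9

Answer: 0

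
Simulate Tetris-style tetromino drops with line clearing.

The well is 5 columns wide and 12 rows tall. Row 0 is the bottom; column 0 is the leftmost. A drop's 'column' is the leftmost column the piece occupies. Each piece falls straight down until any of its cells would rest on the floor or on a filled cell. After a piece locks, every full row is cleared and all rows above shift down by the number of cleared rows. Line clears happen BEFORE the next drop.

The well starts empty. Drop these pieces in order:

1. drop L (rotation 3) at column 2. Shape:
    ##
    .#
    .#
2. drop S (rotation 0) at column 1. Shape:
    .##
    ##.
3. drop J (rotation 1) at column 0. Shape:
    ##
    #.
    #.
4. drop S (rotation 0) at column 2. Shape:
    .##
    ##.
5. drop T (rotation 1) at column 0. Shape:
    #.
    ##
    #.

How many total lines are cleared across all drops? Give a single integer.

Drop 1: L rot3 at col 2 lands with bottom-row=0; cleared 0 line(s) (total 0); column heights now [0 0 3 3 0], max=3
Drop 2: S rot0 at col 1 lands with bottom-row=3; cleared 0 line(s) (total 0); column heights now [0 4 5 5 0], max=5
Drop 3: J rot1 at col 0 lands with bottom-row=2; cleared 0 line(s) (total 0); column heights now [5 5 5 5 0], max=5
Drop 4: S rot0 at col 2 lands with bottom-row=5; cleared 0 line(s) (total 0); column heights now [5 5 6 7 7], max=7
Drop 5: T rot1 at col 0 lands with bottom-row=5; cleared 0 line(s) (total 0); column heights now [8 7 6 7 7], max=8

Answer: 0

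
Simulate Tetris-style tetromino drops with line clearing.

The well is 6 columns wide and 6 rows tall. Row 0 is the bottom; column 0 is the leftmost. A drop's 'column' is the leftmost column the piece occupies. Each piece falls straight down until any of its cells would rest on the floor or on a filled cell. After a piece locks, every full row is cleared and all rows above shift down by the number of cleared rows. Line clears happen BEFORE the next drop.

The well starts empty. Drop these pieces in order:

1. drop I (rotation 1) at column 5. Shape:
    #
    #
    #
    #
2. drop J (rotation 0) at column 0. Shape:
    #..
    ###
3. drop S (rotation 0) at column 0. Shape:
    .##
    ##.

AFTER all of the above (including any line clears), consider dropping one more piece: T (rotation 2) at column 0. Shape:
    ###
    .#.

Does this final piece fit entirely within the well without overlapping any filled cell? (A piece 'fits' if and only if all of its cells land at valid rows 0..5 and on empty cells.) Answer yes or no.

Answer: yes

Derivation:
Drop 1: I rot1 at col 5 lands with bottom-row=0; cleared 0 line(s) (total 0); column heights now [0 0 0 0 0 4], max=4
Drop 2: J rot0 at col 0 lands with bottom-row=0; cleared 0 line(s) (total 0); column heights now [2 1 1 0 0 4], max=4
Drop 3: S rot0 at col 0 lands with bottom-row=2; cleared 0 line(s) (total 0); column heights now [3 4 4 0 0 4], max=4
Test piece T rot2 at col 0 (width 3): heights before test = [3 4 4 0 0 4]; fits = True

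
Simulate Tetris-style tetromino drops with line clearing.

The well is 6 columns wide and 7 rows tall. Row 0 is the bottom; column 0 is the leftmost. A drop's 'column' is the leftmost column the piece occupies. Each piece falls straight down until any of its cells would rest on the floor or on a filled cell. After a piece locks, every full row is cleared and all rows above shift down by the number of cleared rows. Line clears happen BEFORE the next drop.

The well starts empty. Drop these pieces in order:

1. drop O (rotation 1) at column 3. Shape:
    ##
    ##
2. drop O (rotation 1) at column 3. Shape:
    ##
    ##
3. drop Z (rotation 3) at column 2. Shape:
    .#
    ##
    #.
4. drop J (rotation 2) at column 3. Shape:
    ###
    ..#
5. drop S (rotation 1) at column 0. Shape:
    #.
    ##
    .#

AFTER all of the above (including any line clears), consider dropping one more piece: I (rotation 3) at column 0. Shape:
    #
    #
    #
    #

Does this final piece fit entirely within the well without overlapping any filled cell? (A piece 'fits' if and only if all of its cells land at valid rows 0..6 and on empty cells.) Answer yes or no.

Answer: yes

Derivation:
Drop 1: O rot1 at col 3 lands with bottom-row=0; cleared 0 line(s) (total 0); column heights now [0 0 0 2 2 0], max=2
Drop 2: O rot1 at col 3 lands with bottom-row=2; cleared 0 line(s) (total 0); column heights now [0 0 0 4 4 0], max=4
Drop 3: Z rot3 at col 2 lands with bottom-row=3; cleared 0 line(s) (total 0); column heights now [0 0 5 6 4 0], max=6
Drop 4: J rot2 at col 3 lands with bottom-row=5; cleared 0 line(s) (total 0); column heights now [0 0 5 7 7 7], max=7
Drop 5: S rot1 at col 0 lands with bottom-row=0; cleared 0 line(s) (total 0); column heights now [3 2 5 7 7 7], max=7
Test piece I rot3 at col 0 (width 1): heights before test = [3 2 5 7 7 7]; fits = True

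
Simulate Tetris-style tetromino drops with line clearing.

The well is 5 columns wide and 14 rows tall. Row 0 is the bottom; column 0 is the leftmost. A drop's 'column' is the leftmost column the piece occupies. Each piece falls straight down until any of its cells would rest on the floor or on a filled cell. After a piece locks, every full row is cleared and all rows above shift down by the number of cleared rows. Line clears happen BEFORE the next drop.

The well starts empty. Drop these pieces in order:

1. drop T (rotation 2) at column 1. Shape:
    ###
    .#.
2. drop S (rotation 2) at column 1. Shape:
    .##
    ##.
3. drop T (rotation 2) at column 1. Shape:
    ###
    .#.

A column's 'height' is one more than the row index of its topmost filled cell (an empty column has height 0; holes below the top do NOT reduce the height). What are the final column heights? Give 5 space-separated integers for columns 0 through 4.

Drop 1: T rot2 at col 1 lands with bottom-row=0; cleared 0 line(s) (total 0); column heights now [0 2 2 2 0], max=2
Drop 2: S rot2 at col 1 lands with bottom-row=2; cleared 0 line(s) (total 0); column heights now [0 3 4 4 0], max=4
Drop 3: T rot2 at col 1 lands with bottom-row=4; cleared 0 line(s) (total 0); column heights now [0 6 6 6 0], max=6

Answer: 0 6 6 6 0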